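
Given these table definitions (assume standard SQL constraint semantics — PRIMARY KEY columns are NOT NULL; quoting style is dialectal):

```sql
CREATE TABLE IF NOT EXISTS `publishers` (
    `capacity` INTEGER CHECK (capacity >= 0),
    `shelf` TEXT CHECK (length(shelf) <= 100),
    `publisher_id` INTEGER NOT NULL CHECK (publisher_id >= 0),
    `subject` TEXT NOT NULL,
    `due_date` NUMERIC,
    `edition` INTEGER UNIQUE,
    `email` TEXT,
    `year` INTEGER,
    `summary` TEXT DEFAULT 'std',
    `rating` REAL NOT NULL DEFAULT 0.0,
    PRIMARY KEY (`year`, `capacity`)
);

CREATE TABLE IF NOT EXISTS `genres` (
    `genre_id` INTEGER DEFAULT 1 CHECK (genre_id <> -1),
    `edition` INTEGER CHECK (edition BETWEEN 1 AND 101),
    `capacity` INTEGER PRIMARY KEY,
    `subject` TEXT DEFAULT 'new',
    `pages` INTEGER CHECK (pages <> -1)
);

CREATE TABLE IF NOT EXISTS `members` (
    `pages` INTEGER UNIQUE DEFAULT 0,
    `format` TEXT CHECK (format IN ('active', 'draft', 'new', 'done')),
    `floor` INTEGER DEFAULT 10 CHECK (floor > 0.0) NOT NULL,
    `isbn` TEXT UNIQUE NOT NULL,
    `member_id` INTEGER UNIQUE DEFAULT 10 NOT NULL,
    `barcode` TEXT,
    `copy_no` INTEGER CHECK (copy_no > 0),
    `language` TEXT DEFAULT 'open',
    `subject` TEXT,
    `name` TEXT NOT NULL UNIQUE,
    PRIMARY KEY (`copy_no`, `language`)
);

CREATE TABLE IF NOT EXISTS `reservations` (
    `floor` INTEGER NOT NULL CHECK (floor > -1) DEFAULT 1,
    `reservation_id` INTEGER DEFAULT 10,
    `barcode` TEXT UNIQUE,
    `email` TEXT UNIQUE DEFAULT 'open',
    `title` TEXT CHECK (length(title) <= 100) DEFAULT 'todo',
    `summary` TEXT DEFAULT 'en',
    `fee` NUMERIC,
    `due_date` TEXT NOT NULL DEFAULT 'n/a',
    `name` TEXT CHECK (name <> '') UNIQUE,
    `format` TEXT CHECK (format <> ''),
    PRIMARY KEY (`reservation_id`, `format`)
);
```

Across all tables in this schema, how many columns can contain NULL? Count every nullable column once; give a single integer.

19

publishers: 5 nullable (shelf, due_date, edition, email, summary — PK (year, capacity) and explicit NOT NULL columns excluded).
genres: 4 nullable (genre_id, edition, subject, pages — PK (capacity) and explicit NOT NULL columns excluded).
members: 4 nullable (pages, format, barcode, subject — PK (copy_no, language) and explicit NOT NULL columns excluded).
reservations: 6 nullable (barcode, email, title, summary, fee, name — PK (reservation_id, format) and explicit NOT NULL columns excluded).
Total: 5 + 4 + 4 + 6 = 19.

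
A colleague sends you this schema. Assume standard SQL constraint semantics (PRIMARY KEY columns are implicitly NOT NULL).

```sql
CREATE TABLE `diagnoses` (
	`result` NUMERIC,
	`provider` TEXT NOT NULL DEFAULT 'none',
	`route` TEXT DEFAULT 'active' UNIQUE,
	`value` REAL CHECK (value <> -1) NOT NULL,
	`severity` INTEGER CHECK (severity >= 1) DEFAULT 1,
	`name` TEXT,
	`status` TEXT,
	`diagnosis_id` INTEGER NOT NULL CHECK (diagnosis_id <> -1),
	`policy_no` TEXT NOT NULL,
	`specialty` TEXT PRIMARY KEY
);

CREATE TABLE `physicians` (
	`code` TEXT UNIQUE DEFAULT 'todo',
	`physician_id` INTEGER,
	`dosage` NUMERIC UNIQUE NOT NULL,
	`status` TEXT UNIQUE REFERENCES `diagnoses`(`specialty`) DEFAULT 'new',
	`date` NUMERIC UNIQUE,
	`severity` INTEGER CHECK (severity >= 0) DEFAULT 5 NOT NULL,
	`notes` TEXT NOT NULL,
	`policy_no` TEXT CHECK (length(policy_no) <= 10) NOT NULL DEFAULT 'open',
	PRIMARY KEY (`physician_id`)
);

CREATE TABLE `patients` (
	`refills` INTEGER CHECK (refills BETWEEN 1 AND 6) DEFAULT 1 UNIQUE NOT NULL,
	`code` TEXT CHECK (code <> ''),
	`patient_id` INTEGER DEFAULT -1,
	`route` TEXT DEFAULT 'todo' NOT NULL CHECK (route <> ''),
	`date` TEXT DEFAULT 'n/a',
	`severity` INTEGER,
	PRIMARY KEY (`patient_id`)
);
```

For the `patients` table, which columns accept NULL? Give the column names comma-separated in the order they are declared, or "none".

code, date, severity

- refills: declared NOT NULL → not nullable.
- code: CHECK does not forbid NULL (a CHECK constraint passes when its expression is NULL) → nullable.
- patient_id: part of the PRIMARY KEY, which implies NOT NULL → not nullable.
- route: declared NOT NULL → not nullable.
- date: DEFAULT only fills an omitted column; an explicit NULL is still allowed → nullable.
- severity: no NOT NULL constraint applies → nullable.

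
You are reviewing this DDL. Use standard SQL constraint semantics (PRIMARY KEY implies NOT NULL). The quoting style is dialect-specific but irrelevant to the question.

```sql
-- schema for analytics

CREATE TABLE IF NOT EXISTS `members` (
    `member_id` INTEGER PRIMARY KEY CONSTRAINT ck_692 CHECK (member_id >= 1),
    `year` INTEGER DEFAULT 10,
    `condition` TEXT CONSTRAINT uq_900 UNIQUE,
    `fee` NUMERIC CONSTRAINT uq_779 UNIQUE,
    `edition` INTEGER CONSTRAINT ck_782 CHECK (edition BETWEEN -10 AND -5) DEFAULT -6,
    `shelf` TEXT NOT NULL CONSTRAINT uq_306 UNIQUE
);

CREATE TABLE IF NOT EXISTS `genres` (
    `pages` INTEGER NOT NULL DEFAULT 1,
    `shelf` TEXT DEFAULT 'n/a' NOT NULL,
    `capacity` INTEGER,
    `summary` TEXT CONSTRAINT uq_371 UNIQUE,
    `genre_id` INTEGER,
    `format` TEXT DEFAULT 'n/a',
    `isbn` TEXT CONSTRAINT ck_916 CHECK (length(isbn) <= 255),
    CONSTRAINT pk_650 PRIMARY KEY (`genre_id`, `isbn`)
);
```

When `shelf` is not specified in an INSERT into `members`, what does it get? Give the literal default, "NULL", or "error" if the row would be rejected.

error

shelf has no DEFAULT clause.
Omitting it would insert NULL, but it is declared NOT NULL, so the INSERT fails.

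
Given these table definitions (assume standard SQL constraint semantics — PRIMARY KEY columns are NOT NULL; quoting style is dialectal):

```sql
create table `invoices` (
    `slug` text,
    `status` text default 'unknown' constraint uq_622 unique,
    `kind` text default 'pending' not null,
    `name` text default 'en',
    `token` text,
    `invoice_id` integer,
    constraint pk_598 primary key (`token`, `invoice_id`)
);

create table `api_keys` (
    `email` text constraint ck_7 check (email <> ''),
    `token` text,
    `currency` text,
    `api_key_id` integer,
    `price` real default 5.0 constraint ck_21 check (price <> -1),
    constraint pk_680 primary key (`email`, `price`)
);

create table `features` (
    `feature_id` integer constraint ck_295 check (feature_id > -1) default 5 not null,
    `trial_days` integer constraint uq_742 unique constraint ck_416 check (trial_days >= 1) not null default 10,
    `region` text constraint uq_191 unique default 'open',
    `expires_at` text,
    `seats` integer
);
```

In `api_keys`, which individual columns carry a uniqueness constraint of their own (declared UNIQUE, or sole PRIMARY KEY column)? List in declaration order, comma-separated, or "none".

none

- email: part of a composite PRIMARY KEY — only the tuple is unique, not this column on its own.
- token: no UNIQUE or single-column PK constraint.
- currency: no UNIQUE or single-column PK constraint.
- api_key_id: no UNIQUE or single-column PK constraint.
- price: part of a composite PRIMARY KEY — only the tuple is unique, not this column on its own.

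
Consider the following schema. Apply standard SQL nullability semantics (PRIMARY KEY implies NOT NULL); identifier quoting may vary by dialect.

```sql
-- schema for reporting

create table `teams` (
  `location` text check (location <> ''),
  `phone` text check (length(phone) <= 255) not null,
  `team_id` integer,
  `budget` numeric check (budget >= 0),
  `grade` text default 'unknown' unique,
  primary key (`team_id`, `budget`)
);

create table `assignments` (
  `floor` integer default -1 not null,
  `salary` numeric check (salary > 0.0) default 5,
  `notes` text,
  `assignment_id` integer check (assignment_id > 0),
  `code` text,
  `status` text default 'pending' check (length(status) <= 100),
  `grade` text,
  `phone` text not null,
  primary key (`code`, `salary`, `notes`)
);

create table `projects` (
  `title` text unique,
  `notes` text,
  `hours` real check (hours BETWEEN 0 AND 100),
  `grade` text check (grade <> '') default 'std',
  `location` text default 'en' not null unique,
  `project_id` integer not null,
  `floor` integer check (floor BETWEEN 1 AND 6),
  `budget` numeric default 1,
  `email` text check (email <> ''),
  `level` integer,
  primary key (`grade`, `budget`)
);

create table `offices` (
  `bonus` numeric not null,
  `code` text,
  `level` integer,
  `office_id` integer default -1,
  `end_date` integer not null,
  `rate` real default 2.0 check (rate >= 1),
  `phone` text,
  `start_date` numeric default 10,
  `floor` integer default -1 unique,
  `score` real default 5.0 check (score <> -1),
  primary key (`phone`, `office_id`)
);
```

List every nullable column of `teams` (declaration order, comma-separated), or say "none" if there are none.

- location: CHECK does not forbid NULL (a CHECK constraint passes when its expression is NULL) → nullable.
- phone: declared NOT NULL → not nullable.
- team_id: part of the PRIMARY KEY, which implies NOT NULL → not nullable.
- budget: part of the PRIMARY KEY, which implies NOT NULL → not nullable.
- grade: UNIQUE does not imply NOT NULL → nullable.

location, grade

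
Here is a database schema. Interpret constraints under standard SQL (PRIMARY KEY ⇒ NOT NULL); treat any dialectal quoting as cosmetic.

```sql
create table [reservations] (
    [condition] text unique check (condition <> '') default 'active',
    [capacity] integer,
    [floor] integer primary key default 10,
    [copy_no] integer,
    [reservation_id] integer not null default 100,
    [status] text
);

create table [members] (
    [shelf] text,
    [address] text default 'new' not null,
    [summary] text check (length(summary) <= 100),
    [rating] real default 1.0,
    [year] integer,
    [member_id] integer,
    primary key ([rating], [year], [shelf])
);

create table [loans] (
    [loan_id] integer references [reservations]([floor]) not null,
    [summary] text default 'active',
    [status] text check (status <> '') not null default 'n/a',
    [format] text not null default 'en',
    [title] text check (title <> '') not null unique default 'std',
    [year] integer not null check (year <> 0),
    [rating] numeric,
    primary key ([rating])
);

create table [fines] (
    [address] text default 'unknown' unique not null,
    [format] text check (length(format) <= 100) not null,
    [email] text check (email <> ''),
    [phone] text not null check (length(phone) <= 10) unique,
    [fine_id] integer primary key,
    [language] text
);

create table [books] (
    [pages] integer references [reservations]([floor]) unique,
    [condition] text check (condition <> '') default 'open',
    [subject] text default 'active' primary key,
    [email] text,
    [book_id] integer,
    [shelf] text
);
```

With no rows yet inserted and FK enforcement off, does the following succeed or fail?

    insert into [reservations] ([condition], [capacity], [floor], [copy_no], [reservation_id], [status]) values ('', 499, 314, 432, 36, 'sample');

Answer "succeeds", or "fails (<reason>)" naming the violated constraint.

The value '' for condition violates CHECK (condition <> '').

fails (CHECK on condition)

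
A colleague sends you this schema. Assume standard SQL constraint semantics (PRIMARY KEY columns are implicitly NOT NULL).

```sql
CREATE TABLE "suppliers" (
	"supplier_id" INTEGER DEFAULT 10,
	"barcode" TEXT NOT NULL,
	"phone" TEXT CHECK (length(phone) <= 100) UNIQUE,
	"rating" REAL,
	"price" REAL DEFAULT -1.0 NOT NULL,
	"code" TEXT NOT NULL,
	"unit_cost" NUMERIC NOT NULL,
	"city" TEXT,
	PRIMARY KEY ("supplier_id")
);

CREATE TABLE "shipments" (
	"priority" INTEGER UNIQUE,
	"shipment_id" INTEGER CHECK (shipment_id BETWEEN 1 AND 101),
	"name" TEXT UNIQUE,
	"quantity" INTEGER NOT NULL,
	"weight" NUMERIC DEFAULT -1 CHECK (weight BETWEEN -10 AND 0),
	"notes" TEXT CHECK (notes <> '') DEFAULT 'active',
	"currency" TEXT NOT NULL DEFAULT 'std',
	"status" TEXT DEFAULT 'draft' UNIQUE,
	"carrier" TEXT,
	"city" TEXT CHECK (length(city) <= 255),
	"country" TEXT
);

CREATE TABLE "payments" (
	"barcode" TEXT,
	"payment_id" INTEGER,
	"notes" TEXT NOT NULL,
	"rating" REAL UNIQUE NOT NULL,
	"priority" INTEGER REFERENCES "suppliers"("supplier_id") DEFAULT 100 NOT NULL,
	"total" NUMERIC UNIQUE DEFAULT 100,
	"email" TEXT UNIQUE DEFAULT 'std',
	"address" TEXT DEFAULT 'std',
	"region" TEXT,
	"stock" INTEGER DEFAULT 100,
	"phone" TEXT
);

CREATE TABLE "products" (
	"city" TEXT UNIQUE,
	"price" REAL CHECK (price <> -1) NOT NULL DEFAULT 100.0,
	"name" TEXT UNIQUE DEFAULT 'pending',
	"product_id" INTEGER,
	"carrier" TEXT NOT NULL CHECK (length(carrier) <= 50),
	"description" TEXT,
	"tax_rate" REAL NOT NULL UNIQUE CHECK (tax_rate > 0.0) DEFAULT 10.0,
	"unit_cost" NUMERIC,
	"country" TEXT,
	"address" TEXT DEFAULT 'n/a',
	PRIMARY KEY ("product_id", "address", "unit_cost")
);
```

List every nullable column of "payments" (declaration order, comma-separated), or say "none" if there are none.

barcode, payment_id, total, email, address, region, stock, phone

- barcode: no NOT NULL constraint applies → nullable.
- payment_id: no NOT NULL constraint applies → nullable.
- notes: declared NOT NULL → not nullable.
- rating: declared NOT NULL → not nullable.
- priority: declared NOT NULL → not nullable.
- total: UNIQUE does not imply NOT NULL → nullable.
- email: UNIQUE does not imply NOT NULL → nullable.
- address: DEFAULT only fills an omitted column; an explicit NULL is still allowed → nullable.
- region: no NOT NULL constraint applies → nullable.
- stock: DEFAULT only fills an omitted column; an explicit NULL is still allowed → nullable.
- phone: no NOT NULL constraint applies → nullable.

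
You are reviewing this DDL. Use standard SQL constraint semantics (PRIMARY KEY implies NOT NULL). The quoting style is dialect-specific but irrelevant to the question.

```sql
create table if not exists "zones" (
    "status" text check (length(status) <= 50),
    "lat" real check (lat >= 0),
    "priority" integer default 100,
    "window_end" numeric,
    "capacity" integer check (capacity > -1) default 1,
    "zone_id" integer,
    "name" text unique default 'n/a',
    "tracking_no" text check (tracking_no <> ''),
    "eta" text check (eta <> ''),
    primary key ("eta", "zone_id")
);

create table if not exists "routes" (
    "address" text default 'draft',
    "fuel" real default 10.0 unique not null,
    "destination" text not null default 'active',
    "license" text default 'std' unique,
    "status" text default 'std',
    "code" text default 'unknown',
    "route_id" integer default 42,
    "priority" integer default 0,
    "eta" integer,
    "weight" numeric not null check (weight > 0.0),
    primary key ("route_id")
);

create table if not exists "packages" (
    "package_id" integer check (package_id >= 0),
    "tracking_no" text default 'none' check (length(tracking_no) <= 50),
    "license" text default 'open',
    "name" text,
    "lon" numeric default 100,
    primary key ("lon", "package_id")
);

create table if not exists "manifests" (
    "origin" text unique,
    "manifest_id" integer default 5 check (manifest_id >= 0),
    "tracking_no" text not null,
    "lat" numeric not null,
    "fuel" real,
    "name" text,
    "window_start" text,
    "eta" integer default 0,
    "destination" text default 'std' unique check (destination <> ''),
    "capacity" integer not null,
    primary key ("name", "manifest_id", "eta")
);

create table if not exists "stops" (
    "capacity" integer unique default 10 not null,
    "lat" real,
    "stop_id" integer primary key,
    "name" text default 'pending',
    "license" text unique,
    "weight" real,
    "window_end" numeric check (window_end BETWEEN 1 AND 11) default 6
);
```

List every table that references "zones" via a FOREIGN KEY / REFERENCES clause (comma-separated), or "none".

No REFERENCES clause anywhere in the schema names zones.

none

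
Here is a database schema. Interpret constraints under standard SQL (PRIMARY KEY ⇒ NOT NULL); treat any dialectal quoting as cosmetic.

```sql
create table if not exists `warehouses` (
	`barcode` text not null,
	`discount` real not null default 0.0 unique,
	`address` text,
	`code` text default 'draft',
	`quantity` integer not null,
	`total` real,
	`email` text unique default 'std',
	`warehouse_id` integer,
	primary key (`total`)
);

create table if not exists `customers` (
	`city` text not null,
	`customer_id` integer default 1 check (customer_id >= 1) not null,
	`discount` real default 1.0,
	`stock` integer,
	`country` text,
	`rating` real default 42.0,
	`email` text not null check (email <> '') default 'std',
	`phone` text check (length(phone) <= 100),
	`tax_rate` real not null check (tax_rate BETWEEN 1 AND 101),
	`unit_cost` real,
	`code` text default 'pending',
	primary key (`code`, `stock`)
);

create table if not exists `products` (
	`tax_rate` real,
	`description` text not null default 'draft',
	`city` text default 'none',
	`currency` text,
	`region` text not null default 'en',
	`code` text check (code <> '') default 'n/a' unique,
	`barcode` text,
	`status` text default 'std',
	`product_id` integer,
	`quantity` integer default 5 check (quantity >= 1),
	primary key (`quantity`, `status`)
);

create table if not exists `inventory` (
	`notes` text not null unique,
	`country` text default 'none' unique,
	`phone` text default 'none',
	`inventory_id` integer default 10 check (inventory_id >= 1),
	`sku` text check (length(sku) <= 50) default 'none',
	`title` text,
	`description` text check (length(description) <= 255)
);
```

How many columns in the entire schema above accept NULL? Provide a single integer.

21

warehouses: 4 nullable (address, code, email, warehouse_id — PK (total) and explicit NOT NULL columns excluded).
customers: 5 nullable (discount, country, rating, phone, unit_cost — PK (code, stock) and explicit NOT NULL columns excluded).
products: 6 nullable (tax_rate, city, currency, code, barcode, product_id — PK (quantity, status) and explicit NOT NULL columns excluded).
inventory: 6 nullable (country, phone, inventory_id, sku, title, description — PK none and explicit NOT NULL columns excluded).
Total: 4 + 5 + 6 + 6 = 21.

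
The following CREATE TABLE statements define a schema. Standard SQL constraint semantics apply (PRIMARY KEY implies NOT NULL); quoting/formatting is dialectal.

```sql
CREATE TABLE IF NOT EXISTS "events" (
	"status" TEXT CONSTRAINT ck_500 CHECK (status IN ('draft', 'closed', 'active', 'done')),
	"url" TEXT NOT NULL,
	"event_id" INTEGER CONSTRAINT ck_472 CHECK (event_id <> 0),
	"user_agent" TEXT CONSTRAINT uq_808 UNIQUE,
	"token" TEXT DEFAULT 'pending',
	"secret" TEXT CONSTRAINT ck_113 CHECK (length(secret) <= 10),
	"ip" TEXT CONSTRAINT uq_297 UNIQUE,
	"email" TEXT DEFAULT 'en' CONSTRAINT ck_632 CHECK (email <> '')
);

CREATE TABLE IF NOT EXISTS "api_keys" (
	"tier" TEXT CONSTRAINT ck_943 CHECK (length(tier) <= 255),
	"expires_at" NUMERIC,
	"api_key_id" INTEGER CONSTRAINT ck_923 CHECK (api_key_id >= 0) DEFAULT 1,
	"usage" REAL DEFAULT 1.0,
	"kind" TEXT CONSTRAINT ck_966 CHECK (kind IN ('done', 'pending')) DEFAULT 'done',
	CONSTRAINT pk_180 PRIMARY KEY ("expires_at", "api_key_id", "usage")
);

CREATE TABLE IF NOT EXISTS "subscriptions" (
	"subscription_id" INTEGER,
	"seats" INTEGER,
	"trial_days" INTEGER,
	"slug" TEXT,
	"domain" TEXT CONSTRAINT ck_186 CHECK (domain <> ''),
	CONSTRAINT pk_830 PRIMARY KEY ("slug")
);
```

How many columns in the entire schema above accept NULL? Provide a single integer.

events: 7 nullable (status, event_id, user_agent, token, secret, ip, email — PK none and explicit NOT NULL columns excluded).
api_keys: 2 nullable (tier, kind — PK (expires_at, api_key_id, usage) and explicit NOT NULL columns excluded).
subscriptions: 4 nullable (subscription_id, seats, trial_days, domain — PK (slug) and explicit NOT NULL columns excluded).
Total: 7 + 2 + 4 = 13.

13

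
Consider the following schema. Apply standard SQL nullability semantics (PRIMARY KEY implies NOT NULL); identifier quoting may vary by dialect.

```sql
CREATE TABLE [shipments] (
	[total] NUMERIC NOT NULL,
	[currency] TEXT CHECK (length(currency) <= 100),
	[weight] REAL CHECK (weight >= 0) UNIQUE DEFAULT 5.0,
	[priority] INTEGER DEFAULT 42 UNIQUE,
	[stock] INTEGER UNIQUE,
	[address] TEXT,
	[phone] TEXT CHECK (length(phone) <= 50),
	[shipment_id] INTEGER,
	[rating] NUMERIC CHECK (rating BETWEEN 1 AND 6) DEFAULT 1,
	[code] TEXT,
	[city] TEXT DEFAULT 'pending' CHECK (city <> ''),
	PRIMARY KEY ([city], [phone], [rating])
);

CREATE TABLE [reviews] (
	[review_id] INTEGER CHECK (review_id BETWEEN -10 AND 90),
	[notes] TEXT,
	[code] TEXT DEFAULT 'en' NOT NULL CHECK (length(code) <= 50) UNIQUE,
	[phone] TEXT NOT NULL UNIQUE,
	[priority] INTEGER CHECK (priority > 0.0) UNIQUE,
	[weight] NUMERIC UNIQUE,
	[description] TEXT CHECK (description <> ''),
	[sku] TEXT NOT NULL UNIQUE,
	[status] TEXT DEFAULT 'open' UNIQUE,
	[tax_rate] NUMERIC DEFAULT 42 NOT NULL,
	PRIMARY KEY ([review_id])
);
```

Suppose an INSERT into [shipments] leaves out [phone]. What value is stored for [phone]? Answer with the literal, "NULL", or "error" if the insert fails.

phone has no DEFAULT clause.
Omitting it would insert NULL, but it is part of the PRIMARY KEY, so the INSERT fails.

error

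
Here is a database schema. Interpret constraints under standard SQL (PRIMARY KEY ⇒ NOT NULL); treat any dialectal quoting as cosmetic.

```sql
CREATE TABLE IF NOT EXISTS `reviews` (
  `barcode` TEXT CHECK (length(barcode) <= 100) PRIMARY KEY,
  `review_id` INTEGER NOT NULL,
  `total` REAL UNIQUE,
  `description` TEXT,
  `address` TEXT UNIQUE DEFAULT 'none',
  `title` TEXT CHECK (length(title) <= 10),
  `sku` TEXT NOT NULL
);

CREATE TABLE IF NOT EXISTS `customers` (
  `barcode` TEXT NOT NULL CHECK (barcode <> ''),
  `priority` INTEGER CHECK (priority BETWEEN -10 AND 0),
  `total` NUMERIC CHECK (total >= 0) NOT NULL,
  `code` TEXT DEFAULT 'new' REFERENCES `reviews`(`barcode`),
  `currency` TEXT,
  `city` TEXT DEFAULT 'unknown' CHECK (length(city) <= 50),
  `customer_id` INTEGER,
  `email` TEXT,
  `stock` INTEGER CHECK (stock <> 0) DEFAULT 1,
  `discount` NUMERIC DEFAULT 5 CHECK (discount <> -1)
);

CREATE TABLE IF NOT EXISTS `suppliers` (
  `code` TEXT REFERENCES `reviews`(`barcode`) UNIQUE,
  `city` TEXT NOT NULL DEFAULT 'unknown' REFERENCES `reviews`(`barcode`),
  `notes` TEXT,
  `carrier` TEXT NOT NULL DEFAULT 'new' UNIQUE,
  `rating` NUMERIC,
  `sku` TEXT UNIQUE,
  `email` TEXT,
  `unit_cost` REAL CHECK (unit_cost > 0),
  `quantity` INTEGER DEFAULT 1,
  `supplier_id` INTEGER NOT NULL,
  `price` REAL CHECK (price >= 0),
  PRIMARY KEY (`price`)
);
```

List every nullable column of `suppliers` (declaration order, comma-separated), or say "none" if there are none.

- code: a foreign key column may be NULL unless separately constrained → nullable.
- city: declared NOT NULL → not nullable.
- notes: no NOT NULL constraint applies → nullable.
- carrier: declared NOT NULL → not nullable.
- rating: no NOT NULL constraint applies → nullable.
- sku: UNIQUE does not imply NOT NULL → nullable.
- email: no NOT NULL constraint applies → nullable.
- unit_cost: CHECK does not forbid NULL (a CHECK constraint passes when its expression is NULL) → nullable.
- quantity: DEFAULT only fills an omitted column; an explicit NULL is still allowed → nullable.
- supplier_id: declared NOT NULL → not nullable.
- price: part of the PRIMARY KEY, which implies NOT NULL → not nullable.

code, notes, rating, sku, email, unit_cost, quantity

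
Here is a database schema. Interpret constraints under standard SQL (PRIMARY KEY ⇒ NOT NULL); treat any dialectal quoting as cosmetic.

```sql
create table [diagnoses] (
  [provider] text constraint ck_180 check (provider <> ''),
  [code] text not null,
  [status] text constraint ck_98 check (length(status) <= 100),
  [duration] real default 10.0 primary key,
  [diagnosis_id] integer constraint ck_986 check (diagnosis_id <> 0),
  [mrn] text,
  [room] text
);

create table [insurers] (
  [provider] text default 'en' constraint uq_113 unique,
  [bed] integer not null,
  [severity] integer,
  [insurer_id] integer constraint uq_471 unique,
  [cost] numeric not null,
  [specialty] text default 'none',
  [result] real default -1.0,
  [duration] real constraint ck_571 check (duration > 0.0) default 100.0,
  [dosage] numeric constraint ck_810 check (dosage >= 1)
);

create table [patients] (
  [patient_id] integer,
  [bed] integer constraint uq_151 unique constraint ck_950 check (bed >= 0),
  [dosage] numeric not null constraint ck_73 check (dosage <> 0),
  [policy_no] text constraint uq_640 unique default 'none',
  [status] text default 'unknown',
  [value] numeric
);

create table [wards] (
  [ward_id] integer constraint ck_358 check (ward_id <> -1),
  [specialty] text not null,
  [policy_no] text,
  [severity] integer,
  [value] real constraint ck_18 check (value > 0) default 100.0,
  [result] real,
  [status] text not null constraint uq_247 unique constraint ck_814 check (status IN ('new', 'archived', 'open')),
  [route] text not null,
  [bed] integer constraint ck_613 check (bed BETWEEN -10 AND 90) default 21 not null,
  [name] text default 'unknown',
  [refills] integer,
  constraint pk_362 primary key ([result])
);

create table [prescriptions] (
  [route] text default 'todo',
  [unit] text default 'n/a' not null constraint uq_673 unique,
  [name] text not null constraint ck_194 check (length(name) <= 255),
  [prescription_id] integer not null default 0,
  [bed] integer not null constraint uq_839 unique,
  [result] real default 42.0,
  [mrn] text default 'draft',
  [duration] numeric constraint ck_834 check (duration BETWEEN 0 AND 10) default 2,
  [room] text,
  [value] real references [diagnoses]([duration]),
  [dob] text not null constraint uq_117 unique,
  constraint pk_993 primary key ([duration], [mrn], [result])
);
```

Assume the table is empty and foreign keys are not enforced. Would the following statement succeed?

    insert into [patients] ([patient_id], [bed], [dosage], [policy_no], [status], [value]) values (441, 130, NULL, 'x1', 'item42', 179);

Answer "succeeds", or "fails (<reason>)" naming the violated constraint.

dosage is explicitly set to NULL, but dosage is declared NOT NULL.

fails (NOT NULL on dosage)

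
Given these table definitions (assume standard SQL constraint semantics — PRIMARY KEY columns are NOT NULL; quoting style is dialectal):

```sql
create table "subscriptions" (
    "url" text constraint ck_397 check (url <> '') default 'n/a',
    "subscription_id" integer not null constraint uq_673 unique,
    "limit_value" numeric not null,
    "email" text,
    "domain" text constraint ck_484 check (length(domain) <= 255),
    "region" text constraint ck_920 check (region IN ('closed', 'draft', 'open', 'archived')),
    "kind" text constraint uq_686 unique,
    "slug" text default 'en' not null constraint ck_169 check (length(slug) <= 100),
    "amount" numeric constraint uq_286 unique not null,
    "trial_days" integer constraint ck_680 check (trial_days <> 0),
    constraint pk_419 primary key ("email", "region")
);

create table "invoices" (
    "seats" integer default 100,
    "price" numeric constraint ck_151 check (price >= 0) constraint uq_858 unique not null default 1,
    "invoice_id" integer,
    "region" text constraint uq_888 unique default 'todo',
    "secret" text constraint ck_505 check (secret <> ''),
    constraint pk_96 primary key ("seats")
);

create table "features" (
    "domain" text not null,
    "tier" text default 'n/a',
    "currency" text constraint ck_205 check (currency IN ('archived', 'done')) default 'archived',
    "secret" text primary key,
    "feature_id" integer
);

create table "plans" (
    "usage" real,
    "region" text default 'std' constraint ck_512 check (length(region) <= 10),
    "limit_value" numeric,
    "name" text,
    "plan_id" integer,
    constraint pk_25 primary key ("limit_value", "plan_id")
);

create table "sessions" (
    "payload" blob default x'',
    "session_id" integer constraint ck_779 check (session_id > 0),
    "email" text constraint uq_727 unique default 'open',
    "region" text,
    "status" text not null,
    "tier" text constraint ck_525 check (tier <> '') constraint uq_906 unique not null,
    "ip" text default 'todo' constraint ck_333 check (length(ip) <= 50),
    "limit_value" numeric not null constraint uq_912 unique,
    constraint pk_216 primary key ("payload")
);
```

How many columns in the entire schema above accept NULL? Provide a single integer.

subscriptions: 4 nullable (url, domain, kind, trial_days — PK (email, region) and explicit NOT NULL columns excluded).
invoices: 3 nullable (invoice_id, region, secret — PK (seats) and explicit NOT NULL columns excluded).
features: 3 nullable (tier, currency, feature_id — PK (secret) and explicit NOT NULL columns excluded).
plans: 3 nullable (usage, region, name — PK (limit_value, plan_id) and explicit NOT NULL columns excluded).
sessions: 4 nullable (session_id, email, region, ip — PK (payload) and explicit NOT NULL columns excluded).
Total: 4 + 3 + 3 + 3 + 4 = 17.

17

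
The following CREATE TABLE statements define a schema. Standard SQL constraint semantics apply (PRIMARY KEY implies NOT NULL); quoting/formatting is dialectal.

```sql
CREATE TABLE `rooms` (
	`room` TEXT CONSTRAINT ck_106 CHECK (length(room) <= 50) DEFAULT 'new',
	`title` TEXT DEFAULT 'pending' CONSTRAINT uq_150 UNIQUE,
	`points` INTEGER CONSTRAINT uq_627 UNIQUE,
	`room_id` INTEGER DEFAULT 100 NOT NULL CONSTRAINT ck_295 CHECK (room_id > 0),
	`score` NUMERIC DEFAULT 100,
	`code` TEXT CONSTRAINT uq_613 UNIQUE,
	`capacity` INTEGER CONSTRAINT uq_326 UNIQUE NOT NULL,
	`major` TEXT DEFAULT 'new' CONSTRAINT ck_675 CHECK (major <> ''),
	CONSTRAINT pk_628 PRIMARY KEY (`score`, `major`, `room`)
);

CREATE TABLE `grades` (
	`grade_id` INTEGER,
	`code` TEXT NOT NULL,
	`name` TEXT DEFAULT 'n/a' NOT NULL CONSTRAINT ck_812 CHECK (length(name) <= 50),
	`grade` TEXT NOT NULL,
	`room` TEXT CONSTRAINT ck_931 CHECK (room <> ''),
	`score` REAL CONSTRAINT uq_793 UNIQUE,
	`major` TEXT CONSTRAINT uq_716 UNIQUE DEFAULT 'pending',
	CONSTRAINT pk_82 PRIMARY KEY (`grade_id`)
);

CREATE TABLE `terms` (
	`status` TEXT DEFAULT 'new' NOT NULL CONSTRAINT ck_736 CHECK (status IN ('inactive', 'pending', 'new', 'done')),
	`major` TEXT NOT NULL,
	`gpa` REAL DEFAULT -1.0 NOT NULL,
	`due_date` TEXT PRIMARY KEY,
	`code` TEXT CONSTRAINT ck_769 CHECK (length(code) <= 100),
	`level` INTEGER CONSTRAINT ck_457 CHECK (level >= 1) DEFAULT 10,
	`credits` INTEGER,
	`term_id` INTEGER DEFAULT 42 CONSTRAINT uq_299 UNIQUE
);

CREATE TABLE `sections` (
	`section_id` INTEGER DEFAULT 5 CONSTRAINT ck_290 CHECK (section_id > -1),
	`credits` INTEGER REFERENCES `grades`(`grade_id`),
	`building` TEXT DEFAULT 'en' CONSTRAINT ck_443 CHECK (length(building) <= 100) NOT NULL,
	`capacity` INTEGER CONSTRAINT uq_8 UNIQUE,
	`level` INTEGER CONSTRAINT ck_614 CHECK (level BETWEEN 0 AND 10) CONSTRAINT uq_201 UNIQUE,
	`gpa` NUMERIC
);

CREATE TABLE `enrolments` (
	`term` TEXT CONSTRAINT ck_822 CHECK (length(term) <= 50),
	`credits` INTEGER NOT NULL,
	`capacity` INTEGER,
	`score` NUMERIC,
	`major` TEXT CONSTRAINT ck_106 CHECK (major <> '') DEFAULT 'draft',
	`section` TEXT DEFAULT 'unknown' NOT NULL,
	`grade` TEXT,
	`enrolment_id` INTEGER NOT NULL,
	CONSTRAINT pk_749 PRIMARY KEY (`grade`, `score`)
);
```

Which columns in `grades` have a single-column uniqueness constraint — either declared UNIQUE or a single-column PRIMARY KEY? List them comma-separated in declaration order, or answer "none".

- grade_id: single-column PRIMARY KEY → unique.
- code: no UNIQUE or single-column PK constraint.
- name: no UNIQUE or single-column PK constraint.
- grade: no UNIQUE or single-column PK constraint.
- room: no UNIQUE or single-column PK constraint.
- score: declared UNIQUE → unique.
- major: declared UNIQUE → unique.

grade_id, score, major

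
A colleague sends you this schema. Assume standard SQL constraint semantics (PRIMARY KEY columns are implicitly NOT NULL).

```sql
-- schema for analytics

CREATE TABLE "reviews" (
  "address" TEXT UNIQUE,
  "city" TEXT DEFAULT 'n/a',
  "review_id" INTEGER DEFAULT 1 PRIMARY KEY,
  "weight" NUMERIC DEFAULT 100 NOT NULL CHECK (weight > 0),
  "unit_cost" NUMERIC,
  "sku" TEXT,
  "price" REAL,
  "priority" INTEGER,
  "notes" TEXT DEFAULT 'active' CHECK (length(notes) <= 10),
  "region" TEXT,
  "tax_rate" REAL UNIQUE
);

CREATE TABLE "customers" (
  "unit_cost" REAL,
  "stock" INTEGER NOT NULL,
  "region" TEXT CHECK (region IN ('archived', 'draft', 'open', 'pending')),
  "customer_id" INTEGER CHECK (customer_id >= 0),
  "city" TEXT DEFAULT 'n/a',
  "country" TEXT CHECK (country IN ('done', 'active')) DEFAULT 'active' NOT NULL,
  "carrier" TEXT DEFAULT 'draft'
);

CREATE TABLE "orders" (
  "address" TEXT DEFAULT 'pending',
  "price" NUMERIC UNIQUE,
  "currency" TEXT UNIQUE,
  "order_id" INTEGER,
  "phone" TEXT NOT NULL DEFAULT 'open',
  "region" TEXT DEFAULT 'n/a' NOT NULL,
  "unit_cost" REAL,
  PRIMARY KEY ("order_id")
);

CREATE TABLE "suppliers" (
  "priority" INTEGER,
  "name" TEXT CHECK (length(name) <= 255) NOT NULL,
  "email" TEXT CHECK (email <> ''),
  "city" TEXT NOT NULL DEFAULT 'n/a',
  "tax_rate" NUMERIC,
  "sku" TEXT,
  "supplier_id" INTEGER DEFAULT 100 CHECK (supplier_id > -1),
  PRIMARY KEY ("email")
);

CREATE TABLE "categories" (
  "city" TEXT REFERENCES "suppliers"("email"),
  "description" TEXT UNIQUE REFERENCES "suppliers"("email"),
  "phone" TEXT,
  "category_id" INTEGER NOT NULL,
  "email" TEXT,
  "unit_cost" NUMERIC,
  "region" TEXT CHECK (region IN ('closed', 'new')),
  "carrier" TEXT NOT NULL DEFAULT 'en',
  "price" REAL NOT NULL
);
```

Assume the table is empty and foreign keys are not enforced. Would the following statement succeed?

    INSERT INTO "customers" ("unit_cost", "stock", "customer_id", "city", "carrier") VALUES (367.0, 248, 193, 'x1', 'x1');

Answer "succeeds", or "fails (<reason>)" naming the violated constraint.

NOT NULL columns: country defaults to 'active'; stock is supplied.
CHECK constraints: 193 satisfies (customer_id >= 0).
No constraint is violated.

succeeds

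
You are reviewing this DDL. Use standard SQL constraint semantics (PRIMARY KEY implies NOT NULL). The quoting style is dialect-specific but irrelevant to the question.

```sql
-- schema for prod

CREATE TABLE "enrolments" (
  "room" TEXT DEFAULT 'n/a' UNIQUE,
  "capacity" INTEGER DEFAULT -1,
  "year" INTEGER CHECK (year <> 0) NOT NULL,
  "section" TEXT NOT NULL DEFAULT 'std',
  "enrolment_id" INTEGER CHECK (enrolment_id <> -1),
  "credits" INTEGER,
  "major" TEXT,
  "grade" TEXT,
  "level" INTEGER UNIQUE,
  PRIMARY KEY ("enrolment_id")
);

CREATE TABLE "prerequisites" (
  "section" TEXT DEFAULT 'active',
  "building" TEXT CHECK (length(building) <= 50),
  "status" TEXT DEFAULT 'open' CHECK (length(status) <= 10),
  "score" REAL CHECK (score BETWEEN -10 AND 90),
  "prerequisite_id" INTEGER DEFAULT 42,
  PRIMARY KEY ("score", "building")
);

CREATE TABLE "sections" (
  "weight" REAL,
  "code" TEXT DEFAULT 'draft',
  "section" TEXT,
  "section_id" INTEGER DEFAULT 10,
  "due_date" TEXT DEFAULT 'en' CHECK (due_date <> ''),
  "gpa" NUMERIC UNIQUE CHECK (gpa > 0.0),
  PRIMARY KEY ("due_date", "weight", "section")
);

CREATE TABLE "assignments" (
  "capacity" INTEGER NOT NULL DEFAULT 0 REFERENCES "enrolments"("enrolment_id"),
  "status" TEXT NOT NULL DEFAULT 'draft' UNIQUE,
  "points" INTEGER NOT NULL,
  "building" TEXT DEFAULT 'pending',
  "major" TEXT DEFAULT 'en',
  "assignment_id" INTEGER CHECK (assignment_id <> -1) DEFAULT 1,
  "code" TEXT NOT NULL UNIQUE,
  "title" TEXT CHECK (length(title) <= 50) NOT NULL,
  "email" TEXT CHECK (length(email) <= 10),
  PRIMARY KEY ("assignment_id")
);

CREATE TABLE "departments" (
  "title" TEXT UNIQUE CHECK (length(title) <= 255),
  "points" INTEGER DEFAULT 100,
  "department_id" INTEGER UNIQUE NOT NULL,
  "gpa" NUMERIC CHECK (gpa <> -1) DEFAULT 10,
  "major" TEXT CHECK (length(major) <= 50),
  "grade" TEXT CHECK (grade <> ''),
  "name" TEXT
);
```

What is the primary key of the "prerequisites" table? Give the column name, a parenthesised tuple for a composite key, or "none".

(score, building)

A table-level PRIMARY KEY clause names 2 columns: score, building.
This is a composite key — the combination is unique, not each column individually.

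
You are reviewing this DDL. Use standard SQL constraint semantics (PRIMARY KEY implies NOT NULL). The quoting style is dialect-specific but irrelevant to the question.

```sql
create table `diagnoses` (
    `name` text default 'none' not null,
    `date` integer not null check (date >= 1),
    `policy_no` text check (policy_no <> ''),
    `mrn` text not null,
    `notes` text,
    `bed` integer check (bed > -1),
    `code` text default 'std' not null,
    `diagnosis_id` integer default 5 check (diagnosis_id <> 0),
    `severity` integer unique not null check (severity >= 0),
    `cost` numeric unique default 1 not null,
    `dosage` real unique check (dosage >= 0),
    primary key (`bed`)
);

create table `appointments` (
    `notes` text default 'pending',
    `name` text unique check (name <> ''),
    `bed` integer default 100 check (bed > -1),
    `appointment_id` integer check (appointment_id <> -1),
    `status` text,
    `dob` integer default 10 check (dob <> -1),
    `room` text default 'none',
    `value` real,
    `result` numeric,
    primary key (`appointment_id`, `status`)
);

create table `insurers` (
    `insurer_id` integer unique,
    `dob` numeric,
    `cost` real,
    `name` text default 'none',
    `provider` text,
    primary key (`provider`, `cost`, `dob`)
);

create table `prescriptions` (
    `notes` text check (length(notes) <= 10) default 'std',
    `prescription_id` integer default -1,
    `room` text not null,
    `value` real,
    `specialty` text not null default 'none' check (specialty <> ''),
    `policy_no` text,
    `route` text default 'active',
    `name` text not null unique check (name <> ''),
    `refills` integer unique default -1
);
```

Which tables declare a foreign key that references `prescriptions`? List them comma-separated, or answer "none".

No REFERENCES clause anywhere in the schema names prescriptions.

none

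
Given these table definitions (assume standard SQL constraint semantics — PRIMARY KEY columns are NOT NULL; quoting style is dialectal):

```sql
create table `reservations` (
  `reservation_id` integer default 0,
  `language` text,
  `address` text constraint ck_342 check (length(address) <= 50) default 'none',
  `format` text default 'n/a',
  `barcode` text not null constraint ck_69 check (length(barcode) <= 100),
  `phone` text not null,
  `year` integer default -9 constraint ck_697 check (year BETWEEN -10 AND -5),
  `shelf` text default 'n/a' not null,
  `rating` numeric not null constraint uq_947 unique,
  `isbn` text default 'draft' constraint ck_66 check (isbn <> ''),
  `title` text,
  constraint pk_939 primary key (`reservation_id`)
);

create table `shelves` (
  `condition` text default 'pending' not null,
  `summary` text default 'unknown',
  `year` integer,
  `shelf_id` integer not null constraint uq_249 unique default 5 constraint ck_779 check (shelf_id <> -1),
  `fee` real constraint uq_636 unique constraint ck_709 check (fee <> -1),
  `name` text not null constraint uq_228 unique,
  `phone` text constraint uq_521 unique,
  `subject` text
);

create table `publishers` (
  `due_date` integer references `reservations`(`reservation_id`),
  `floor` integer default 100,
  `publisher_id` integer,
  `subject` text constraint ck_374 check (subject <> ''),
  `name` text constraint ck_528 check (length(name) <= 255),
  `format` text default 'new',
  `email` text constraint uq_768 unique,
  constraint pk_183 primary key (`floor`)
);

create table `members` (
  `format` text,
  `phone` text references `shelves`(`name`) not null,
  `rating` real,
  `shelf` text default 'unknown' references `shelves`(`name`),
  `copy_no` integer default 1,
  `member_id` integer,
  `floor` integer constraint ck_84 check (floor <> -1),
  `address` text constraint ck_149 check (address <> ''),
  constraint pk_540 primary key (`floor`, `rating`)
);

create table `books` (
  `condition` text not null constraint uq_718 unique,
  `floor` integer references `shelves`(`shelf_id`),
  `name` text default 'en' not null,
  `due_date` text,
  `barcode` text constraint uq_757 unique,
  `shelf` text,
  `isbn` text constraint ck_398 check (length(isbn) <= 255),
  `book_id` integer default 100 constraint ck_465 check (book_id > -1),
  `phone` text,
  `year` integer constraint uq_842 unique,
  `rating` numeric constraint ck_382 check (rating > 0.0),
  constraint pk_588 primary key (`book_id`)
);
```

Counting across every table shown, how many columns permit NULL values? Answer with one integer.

30

reservations: 6 nullable (language, address, format, year, isbn, title — PK (reservation_id) and explicit NOT NULL columns excluded).
shelves: 5 nullable (summary, year, fee, phone, subject — PK none and explicit NOT NULL columns excluded).
publishers: 6 nullable (due_date, publisher_id, subject, name, format, email — PK (floor) and explicit NOT NULL columns excluded).
members: 5 nullable (format, shelf, copy_no, member_id, address — PK (floor, rating) and explicit NOT NULL columns excluded).
books: 8 nullable (floor, due_date, barcode, shelf, isbn, phone, year, rating — PK (book_id) and explicit NOT NULL columns excluded).
Total: 6 + 5 + 6 + 5 + 8 = 30.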